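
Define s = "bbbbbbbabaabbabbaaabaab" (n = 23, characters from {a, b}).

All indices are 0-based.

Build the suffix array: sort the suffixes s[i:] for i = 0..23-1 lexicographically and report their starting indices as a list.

[16, 20, 17, 9, 21, 18, 7, 13, 10, 22, 15, 19, 8, 6, 12, 14, 5, 11, 4, 3, 2, 1, 0]

sorted suffixes:
  #0 SA[0]=16  'aaabaab'
  #1 SA[1]=20  'aab'
  #2 SA[2]=17  'aabaab'
  #3 SA[3]=9  'aabbabbaaabaab'
  #4 SA[4]=21  'ab'
  #5 SA[5]=18  'abaab'
  #6 SA[6]=7  'abaabbabbaaabaab'
  #7 SA[7]=13  'abbaaabaab'
  #8 SA[8]=10  'abbabbaaabaab'
  #9 SA[9]=22  'b'
  #10 SA[10]=15  'baaabaab'
  #11 SA[11]=19  'baab'
  #12 SA[12]=8  'baabbabbaaabaab'
  #13 SA[13]=6  'babaabbabbaaabaab'
  #14 SA[14]=12  'babbaaabaab'
  #15 SA[15]=14  'bbaaabaab'
  #16 SA[16]=5  'bbabaabbabbaaabaab'
  #17 SA[17]=11  'bbabbaaabaab'
  #18 SA[18]=4  'bbbabaabbabbaaabaab'
  #19 SA[19]=3  'bbbbabaabbabbaaabaab'
  #20 SA[20]=2  'bbbbbabaabbabbaaabaab'
  #21 SA[21]=1  'bbbbbbabaabbabbaaabaab'
  #22 SA[22]=0  'bbbbbbbabaabbabbaaabaab'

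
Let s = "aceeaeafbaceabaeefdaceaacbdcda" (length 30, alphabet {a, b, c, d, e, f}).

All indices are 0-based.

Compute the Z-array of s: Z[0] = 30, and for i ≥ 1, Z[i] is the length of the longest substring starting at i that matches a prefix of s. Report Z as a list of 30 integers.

[30, 0, 0, 0, 1, 0, 1, 0, 0, 3, 0, 0, 1, 0, 1, 0, 0, 0, 0, 3, 0, 0, 1, 2, 0, 0, 0, 0, 0, 1]

Z[0]=30
i=1: outside box; Z[1]=0
i=2: outside box; Z[2]=0
i=3: outside box; Z[3]=0
i=4: outside box; Z[4]=1 scan→box=[4,5)
i=5: outside box; Z[5]=0
i=6: outside box; Z[6]=1 scan→box=[6,7)
i=7: outside box; Z[7]=0
i=8: outside box; Z[8]=0
i=9: outside box; Z[9]=3 scan→box=[9,12)
i=10: min(r-i=2, Z[1]=0)=0; Z[10]=0
i=11: min(r-i=1, Z[2]=0)=0; Z[11]=0
i=12: outside box; Z[12]=1 scan→box=[12,13)
i=13: outside box; Z[13]=0
i=14: outside box; Z[14]=1 scan→box=[14,15)
i=15: outside box; Z[15]=0
i=16: outside box; Z[16]=0
i=17: outside box; Z[17]=0
i=18: outside box; Z[18]=0
i=19: outside box; Z[19]=3 scan→box=[19,22)
i=20: min(r-i=2, Z[1]=0)=0; Z[20]=0
i=21: min(r-i=1, Z[2]=0)=0; Z[21]=0
i=22: outside box; Z[22]=1 scan→box=[22,23)
i=23: outside box; Z[23]=2 scan→box=[23,25)
i=24: min(r-i=1, Z[1]=0)=0; Z[24]=0
i=25: outside box; Z[25]=0
i=26: outside box; Z[26]=0
i=27: outside box; Z[27]=0
i=28: outside box; Z[28]=0
i=29: outside box; Z[29]=1 scan→box=[29,30)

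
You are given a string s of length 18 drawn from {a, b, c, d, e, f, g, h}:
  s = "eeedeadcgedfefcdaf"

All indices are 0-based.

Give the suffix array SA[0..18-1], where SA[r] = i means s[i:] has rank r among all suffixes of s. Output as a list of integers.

rank | idx | suffix
   0 |   5 | adcgedfefcdaf
   1 |  16 | af
   2 |  14 | cdaf
   3 |   7 | cgedfefcdaf
   4 |  15 | daf
   5 |   6 | dcgedfefcdaf
   6 |   3 | deadcgedfefcdaf
   7 |  10 | dfefcdaf
   8 |   4 | eadcgedfefcdaf
   9 |   2 | edeadcgedfefcdaf
  10 |   9 | edfefcdaf
  11 |   1 | eedeadcgedfefcdaf
  12 |   0 | eeedeadcgedfefcdaf
  13 |  12 | efcdaf
  14 |  17 | f
  15 |  13 | fcdaf
  16 |  11 | fefcdaf
  17 |   8 | gedfefcdaf

[5, 16, 14, 7, 15, 6, 3, 10, 4, 2, 9, 1, 0, 12, 17, 13, 11, 8]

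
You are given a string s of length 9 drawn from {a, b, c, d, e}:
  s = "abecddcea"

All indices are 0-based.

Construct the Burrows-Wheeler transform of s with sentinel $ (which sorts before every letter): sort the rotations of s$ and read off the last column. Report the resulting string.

rank  rotation    last
    0  $abecddcea  a
    1  a$abecddce  e
    2  abecddcea$  $
    3  becddcea$a  a
    4  cddcea$abe  e
    5  cea$abecdd  d
    6  dcea$abecd  d
    7  ddcea$abec  c
    8  ea$abecddc  c
    9  ecddcea$ab  b

ae$aeddccb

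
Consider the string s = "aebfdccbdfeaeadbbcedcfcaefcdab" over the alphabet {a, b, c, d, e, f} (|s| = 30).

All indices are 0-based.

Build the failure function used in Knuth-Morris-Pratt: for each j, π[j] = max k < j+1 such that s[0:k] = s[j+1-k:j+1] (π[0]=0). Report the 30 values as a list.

π[0] = 0
j=1 s[j]='e': π[1]=0 (border '')
j=2 s[j]='b': π[2]=0 (border '')
j=3 s[j]='f': π[3]=0 (border '')
j=4 s[j]='d': π[4]=0 (border '')
j=5 s[j]='c': π[5]=0 (border '')
j=6 s[j]='c': π[6]=0 (border '')
j=7 s[j]='b': π[7]=0 (border '')
j=8 s[j]='d': π[8]=0 (border '')
j=9 s[j]='f': π[9]=0 (border '')
j=10 s[j]='e': π[10]=0 (border '')
j=11 s[j]='a': π[11]=1 (border 'a')
j=12 s[j]='e': π[12]=2 (border 'ae')
j=13 s[j]='a': k: 2→0; π[13]=1 (border 'a')
j=14 s[j]='d': k: 1→0; π[14]=0 (border '')
j=15 s[j]='b': π[15]=0 (border '')
j=16 s[j]='b': π[16]=0 (border '')
j=17 s[j]='c': π[17]=0 (border '')
j=18 s[j]='e': π[18]=0 (border '')
j=19 s[j]='d': π[19]=0 (border '')
j=20 s[j]='c': π[20]=0 (border '')
j=21 s[j]='f': π[21]=0 (border '')
j=22 s[j]='c': π[22]=0 (border '')
j=23 s[j]='a': π[23]=1 (border 'a')
j=24 s[j]='e': π[24]=2 (border 'ae')
j=25 s[j]='f': k: 2→0; π[25]=0 (border '')
j=26 s[j]='c': π[26]=0 (border '')
j=27 s[j]='d': π[27]=0 (border '')
j=28 s[j]='a': π[28]=1 (border 'a')
j=29 s[j]='b': k: 1→0; π[29]=0 (border '')

[0, 0, 0, 0, 0, 0, 0, 0, 0, 0, 0, 1, 2, 1, 0, 0, 0, 0, 0, 0, 0, 0, 0, 1, 2, 0, 0, 0, 1, 0]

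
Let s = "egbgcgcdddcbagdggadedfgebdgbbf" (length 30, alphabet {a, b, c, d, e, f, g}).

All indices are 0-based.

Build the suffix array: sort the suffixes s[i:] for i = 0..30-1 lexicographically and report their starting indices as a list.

[17, 12, 11, 27, 24, 28, 2, 10, 6, 4, 9, 8, 7, 18, 20, 25, 14, 23, 19, 0, 29, 21, 16, 26, 1, 5, 3, 13, 22, 15]

rank→(start, suffix):
  0 → (17, 'adedfgebdgbbf')
  1 → (12, 'agdggadedfgebdgbbf')
  2 → (11, 'bagdggadedfgebdgbbf')
  3 → (27, 'bbf')
  4 → (24, 'bdgbbf')
  5 → (28, 'bf')
  6 → (2, 'bgcgcdddcbagdggadedfgebdgbbf')
  7 → (10, 'cbagdggadedfgebdgbbf')
  8 → (6, 'cdddcbagdggadedfgebdgbbf')
  9 → (4, 'cgcdddcbagdggadedfgebdgbbf')
  10 → (9, 'dcbagdggadedfgebdgbbf')
  11 → (8, 'ddcbagdggadedfgebdgbbf')
  12 → (7, 'dddcbagdggadedfgebdgbbf')
  13 → (18, 'dedfgebdgbbf')
  14 → (20, 'dfgebdgbbf')
  15 → (25, 'dgbbf')
  16 → (14, 'dggadedfgebdgbbf')
  17 → (23, 'ebdgbbf')
  18 → (19, 'edfgebdgbbf')
  19 → (0, 'egbgcgcdddcbagdggadedfgebdgbbf')
  20 → (29, 'f')
  21 → (21, 'fgebdgbbf')
  22 → (16, 'gadedfgebdgbbf')
  23 → (26, 'gbbf')
  24 → (1, 'gbgcgcdddcbagdggadedfgebdgbbf')
  25 → (5, 'gcdddcbagdggadedfgebdgbbf')
  26 → (3, 'gcgcdddcbagdggadedfgebdgbbf')
  27 → (13, 'gdggadedfgebdgbbf')
  28 → (22, 'gebdgbbf')
  29 → (15, 'ggadedfgebdgbbf')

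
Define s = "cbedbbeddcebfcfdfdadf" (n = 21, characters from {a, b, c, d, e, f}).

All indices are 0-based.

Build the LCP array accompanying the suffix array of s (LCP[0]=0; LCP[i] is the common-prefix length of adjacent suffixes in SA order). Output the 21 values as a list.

sorted suffixes:
  #0 SA[0]=18  'adf'
  #1 SA[1]=4  'bbeddcebfcfdfdadf'
  #2 SA[2]=1  'bedbbeddcebfcfdfdadf'
  #3 SA[3]=5  'beddcebfcfdfdadf'
  #4 SA[4]=11  'bfcfdfdadf'
  #5 SA[5]=0  'cbedbbeddcebfcfdfdadf'
  #6 SA[6]=9  'cebfcfdfdadf'
  #7 SA[7]=13  'cfdfdadf'
  #8 SA[8]=17  'dadf'
  #9 SA[9]=3  'dbbeddcebfcfdfdadf'
  #10 SA[10]=8  'dcebfcfdfdadf'
  #11 SA[11]=7  'ddcebfcfdfdadf'
  #12 SA[12]=19  'df'
  #13 SA[13]=15  'dfdadf'
  #14 SA[14]=10  'ebfcfdfdadf'
  #15 SA[15]=2  'edbbeddcebfcfdfdadf'
  #16 SA[16]=6  'eddcebfcfdfdadf'
  #17 SA[17]=20  'f'
  #18 SA[18]=12  'fcfdfdadf'
  #19 SA[19]=16  'fdadf'
  #20 SA[20]=14  'fdfdadf'

SA = [18, 4, 1, 5, 11, 0, 9, 13, 17, 3, 8, 7, 19, 15, 10, 2, 6, 20, 12, 16, 14]
rank  pair      lcp
   1  s[18:],s[4:]  0  ''
   2  s[4:],s[1:]  1  'b'
   3  s[1:],s[5:]  3  'bed'
   4  s[5:],s[11:]  1  'b'
   5  s[11:],s[0:]  0  ''
   6  s[0:],s[9:]  1  'c'
   7  s[9:],s[13:]  1  'c'
   8  s[13:],s[17:]  0  ''
   9  s[17:],s[3:]  1  'd'
  10  s[3:],s[8:]  1  'd'
  11  s[8:],s[7:]  1  'd'
  12  s[7:],s[19:]  1  'd'
  13  s[19:],s[15:]  2  'df'
  14  s[15:],s[10:]  0  ''
  15  s[10:],s[2:]  1  'e'
  16  s[2:],s[6:]  2  'ed'
  17  s[6:],s[20:]  0  ''
  18  s[20:],s[12:]  1  'f'
  19  s[12:],s[16:]  1  'f'
  20  s[16:],s[14:]  2  'fd'

[0, 0, 1, 3, 1, 0, 1, 1, 0, 1, 1, 1, 1, 2, 0, 1, 2, 0, 1, 1, 2]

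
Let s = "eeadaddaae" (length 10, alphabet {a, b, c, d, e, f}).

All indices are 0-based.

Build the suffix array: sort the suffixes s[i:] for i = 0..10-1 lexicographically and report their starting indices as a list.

sorted suffixes:
  #0 SA[0]=7  'aae'
  #1 SA[1]=2  'adaddaae'
  #2 SA[2]=4  'addaae'
  #3 SA[3]=8  'ae'
  #4 SA[4]=6  'daae'
  #5 SA[5]=3  'daddaae'
  #6 SA[6]=5  'ddaae'
  #7 SA[7]=9  'e'
  #8 SA[8]=1  'eadaddaae'
  #9 SA[9]=0  'eeadaddaae'

[7, 2, 4, 8, 6, 3, 5, 9, 1, 0]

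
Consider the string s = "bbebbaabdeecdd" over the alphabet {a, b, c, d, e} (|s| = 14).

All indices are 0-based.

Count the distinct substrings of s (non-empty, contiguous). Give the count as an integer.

rank→(start, suffix):
  0 → (5, 'aabdeecdd')
  1 → (6, 'abdeecdd')
  2 → (4, 'baabdeecdd')
  3 → (3, 'bbaabdeecdd')
  4 → (0, 'bbebbaabdeecdd')
  5 → (7, 'bdeecdd')
  6 → (1, 'bebbaabdeecdd')
  7 → (11, 'cdd')
  8 → (13, 'd')
  9 → (12, 'dd')
  10 → (8, 'deecdd')
  11 → (2, 'ebbaabdeecdd')
  12 → (10, 'ecdd')
  13 → (9, 'eecdd')

SA = [5, 6, 4, 3, 0, 7, 1, 11, 13, 12, 8, 2, 10, 9]
rank  pair      lcp
   1  s[5:],s[6:]  1  'a'
   2  s[6:],s[4:]  0  ''
   3  s[4:],s[3:]  1  'b'
   4  s[3:],s[0:]  2  'bb'
   5  s[0:],s[7:]  1  'b'
   6  s[7:],s[1:]  1  'b'
   7  s[1:],s[11:]  0  ''
   8  s[11:],s[13:]  0  ''
   9  s[13:],s[12:]  1  'd'
  10  s[12:],s[8:]  1  'd'
  11  s[8:],s[2:]  0  ''
  12  s[2:],s[10:]  1  'e'
  13  s[10:],s[9:]  1  'e'

n(n+1)/2 = 14·15/2 = 105
Σ LCP = 0 + 1 + 0 + 1 + 2 + 1 + 1 + 0 + 0 + 1 + 1 + 0 + 1 + 1 = 10
distinct = 105 − 10 = 95

95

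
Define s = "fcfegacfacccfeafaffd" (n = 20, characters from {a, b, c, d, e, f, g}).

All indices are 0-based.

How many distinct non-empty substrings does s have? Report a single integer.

188

sorted suffixes:
  #0 SA[0]=8  'acccfeafaffd'
  #1 SA[1]=5  'acfacccfeafaffd'
  #2 SA[2]=14  'afaffd'
  #3 SA[3]=16  'affd'
  #4 SA[4]=9  'cccfeafaffd'
  #5 SA[5]=10  'ccfeafaffd'
  #6 SA[6]=6  'cfacccfeafaffd'
  #7 SA[7]=11  'cfeafaffd'
  #8 SA[8]=1  'cfegacfacccfeafaffd'
  #9 SA[9]=19  'd'
  #10 SA[10]=13  'eafaffd'
  #11 SA[11]=3  'egacfacccfeafaffd'
  #12 SA[12]=7  'facccfeafaffd'
  #13 SA[13]=15  'faffd'
  #14 SA[14]=0  'fcfegacfacccfeafaffd'
  #15 SA[15]=18  'fd'
  #16 SA[16]=12  'feafaffd'
  #17 SA[17]=2  'fegacfacccfeafaffd'
  #18 SA[18]=17  'ffd'
  #19 SA[19]=4  'gacfacccfeafaffd'

SA = [8, 5, 14, 16, 9, 10, 6, 11, 1, 19, 13, 3, 7, 15, 0, 18, 12, 2, 17, 4]
i: (SA[i-1],SA[i]) lcp shared
  1: (8,5) 2 'ac'
  2: (5,14) 1 'a'
  3: (14,16) 2 'af'
  4: (16,9) 0 ''
  5: (9,10) 2 'cc'
  6: (10,6) 1 'c'
  7: (6,11) 2 'cf'
  8: (11,1) 3 'cfe'
  9: (1,19) 0 ''
  10: (19,13) 0 ''
  11: (13,3) 1 'e'
  12: (3,7) 0 ''
  13: (7,15) 2 'fa'
  14: (15,0) 1 'f'
  15: (0,18) 1 'f'
  16: (18,12) 1 'f'
  17: (12,2) 2 'fe'
  18: (2,17) 1 'f'
  19: (17,4) 0 ''

n(n+1)/2 = 20·21/2 = 210
Σ LCP = 0 + 2 + 1 + 2 + 0 + 2 + 1 + 2 + 3 + 0 + 0 + 1 + 0 + 2 + 1 + 1 + 1 + 2 + 1 + 0 = 22
distinct = 210 − 22 = 188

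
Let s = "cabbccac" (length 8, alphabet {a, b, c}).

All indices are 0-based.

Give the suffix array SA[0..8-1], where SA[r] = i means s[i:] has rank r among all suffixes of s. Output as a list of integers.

rank→(start, suffix):
  0 → (1, 'abbccac')
  1 → (6, 'ac')
  2 → (2, 'bbccac')
  3 → (3, 'bccac')
  4 → (7, 'c')
  5 → (0, 'cabbccac')
  6 → (5, 'cac')
  7 → (4, 'ccac')

[1, 6, 2, 3, 7, 0, 5, 4]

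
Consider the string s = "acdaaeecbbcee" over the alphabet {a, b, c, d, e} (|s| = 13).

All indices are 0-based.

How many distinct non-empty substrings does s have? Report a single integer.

rank→(start, suffix):
  0 → (3, 'aaeecbbcee')
  1 → (0, 'acdaaeecbbcee')
  2 → (4, 'aeecbbcee')
  3 → (8, 'bbcee')
  4 → (9, 'bcee')
  5 → (7, 'cbbcee')
  6 → (1, 'cdaaeecbbcee')
  7 → (10, 'cee')
  8 → (2, 'daaeecbbcee')
  9 → (12, 'e')
  10 → (6, 'ecbbcee')
  11 → (11, 'ee')
  12 → (5, 'eecbbcee')

SA = [3, 0, 4, 8, 9, 7, 1, 10, 2, 12, 6, 11, 5]
i: (SA[i-1],SA[i]) lcp shared
  1: (3,0) 1 'a'
  2: (0,4) 1 'a'
  3: (4,8) 0 ''
  4: (8,9) 1 'b'
  5: (9,7) 0 ''
  6: (7,1) 1 'c'
  7: (1,10) 1 'c'
  8: (10,2) 0 ''
  9: (2,12) 0 ''
  10: (12,6) 1 'e'
  11: (6,11) 1 'e'
  12: (11,5) 2 'ee'

n(n+1)/2 = 13·14/2 = 91
Σ LCP = 0 + 1 + 1 + 0 + 1 + 0 + 1 + 1 + 0 + 0 + 1 + 1 + 2 = 9
distinct = 91 − 9 = 82

82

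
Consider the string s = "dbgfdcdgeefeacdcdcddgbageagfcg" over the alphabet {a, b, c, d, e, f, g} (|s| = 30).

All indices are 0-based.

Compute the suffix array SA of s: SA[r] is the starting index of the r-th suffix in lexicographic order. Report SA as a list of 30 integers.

rank | idx | suffix
   0 |  12 | acdcdcddgbageagfcg
   1 |  22 | ageagfcg
   2 |  25 | agfcg
   3 |  21 | bageagfcg
   4 |   1 | bgfdcdgeefeacdcdcddgbageagfcg
   5 |  13 | cdcdcddgbageagfcg
   6 |  15 | cdcddgbageagfcg
   7 |  17 | cddgbageagfcg
   8 |   5 | cdgeefeacdcdcddgbageagfcg
   9 |  28 | cg
  10 |   0 | dbgfdcdgeefeacdcdcddgbageagfcg
  11 |  14 | dcdcddgbageagfcg
  12 |  16 | dcddgbageagfcg
  13 |   4 | dcdgeefeacdcdcddgbageagfcg
  14 |  18 | ddgbageagfcg
  15 |  19 | dgbageagfcg
  16 |   6 | dgeefeacdcdcddgbageagfcg
  17 |  11 | eacdcdcddgbageagfcg
  18 |  24 | eagfcg
  19 |   8 | eefeacdcdcddgbageagfcg
  20 |   9 | efeacdcdcddgbageagfcg
  21 |  27 | fcg
  22 |   3 | fdcdgeefeacdcdcddgbageagfcg
  23 |  10 | feacdcdcddgbageagfcg
  24 |  29 | g
  25 |  20 | gbageagfcg
  26 |  23 | geagfcg
  27 |   7 | geefeacdcdcddgbageagfcg
  28 |  26 | gfcg
  29 |   2 | gfdcdgeefeacdcdcddgbageagfcg

[12, 22, 25, 21, 1, 13, 15, 17, 5, 28, 0, 14, 16, 4, 18, 19, 6, 11, 24, 8, 9, 27, 3, 10, 29, 20, 23, 7, 26, 2]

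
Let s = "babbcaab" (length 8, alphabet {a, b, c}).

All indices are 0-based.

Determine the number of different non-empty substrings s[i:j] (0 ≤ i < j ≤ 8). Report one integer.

30

rank | idx | suffix
   0 |   5 | aab
   1 |   6 | ab
   2 |   1 | abbcaab
   3 |   7 | b
   4 |   0 | babbcaab
   5 |   2 | bbcaab
   6 |   3 | bcaab
   7 |   4 | caab

SA = [5, 6, 1, 7, 0, 2, 3, 4]
rank  pair      lcp
   1  s[5:],s[6:]  1  'a'
   2  s[6:],s[1:]  2  'ab'
   3  s[1:],s[7:]  0  ''
   4  s[7:],s[0:]  1  'b'
   5  s[0:],s[2:]  1  'b'
   6  s[2:],s[3:]  1  'b'
   7  s[3:],s[4:]  0  ''

n(n+1)/2 = 8·9/2 = 36
Σ LCP = 0 + 1 + 2 + 0 + 1 + 1 + 1 + 0 = 6
distinct = 36 − 6 = 30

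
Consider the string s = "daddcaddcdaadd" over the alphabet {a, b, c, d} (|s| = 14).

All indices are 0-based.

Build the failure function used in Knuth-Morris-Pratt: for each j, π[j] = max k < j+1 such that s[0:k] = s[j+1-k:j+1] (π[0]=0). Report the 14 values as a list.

[0, 0, 1, 1, 0, 0, 1, 1, 0, 1, 2, 0, 1, 1]

π[0] = 0
j=1 s[j]='a': π[1]=0 (border '')
j=2 s[j]='d': π[2]=1 (border 'd')
j=3 s[j]='d': k: 1→0; π[3]=1 (border 'd')
j=4 s[j]='c': k: 1→0; π[4]=0 (border '')
j=5 s[j]='a': π[5]=0 (border '')
j=6 s[j]='d': π[6]=1 (border 'd')
j=7 s[j]='d': k: 1→0; π[7]=1 (border 'd')
j=8 s[j]='c': k: 1→0; π[8]=0 (border '')
j=9 s[j]='d': π[9]=1 (border 'd')
j=10 s[j]='a': π[10]=2 (border 'da')
j=11 s[j]='a': k: 2→0; π[11]=0 (border '')
j=12 s[j]='d': π[12]=1 (border 'd')
j=13 s[j]='d': k: 1→0; π[13]=1 (border 'd')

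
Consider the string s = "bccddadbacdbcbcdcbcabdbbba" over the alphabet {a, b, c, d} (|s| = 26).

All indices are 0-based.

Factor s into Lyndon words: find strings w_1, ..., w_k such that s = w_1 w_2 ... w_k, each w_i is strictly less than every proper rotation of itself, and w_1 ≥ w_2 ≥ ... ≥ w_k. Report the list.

emit factor 1: 'bccdd' (i=0, period=5)
emit factor 2: 'adb' (i=5, period=3)
emit factor 3: 'acdbcbcdcbc' (i=8, period=11)
emit factor 4: 'abdbbb' (i=19, period=6)
emit factor 5: 'a' (i=25, period=1)

["bccdd", "adb", "acdbcbcdcbc", "abdbbb", "a"]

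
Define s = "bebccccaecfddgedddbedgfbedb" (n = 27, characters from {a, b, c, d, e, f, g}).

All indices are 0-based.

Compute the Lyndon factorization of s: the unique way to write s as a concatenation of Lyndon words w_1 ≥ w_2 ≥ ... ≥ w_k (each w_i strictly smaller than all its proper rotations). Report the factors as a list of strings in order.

emit factor 1: 'be' (i=0, period=2)
emit factor 2: 'bcccc' (i=2, period=5)
emit factor 3: 'aecfddgedddbedgfbedb' (i=7, period=20)

["be", "bcccc", "aecfddgedddbedgfbedb"]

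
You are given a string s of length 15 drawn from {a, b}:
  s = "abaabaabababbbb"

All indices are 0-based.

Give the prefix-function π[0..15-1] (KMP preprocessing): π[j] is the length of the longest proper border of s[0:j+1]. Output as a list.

π[0] = 0
j=1 s[j]='b': π[1]=0 (border '')
j=2 s[j]='a': π[2]=1 (border 'a')
j=3 s[j]='a': k: 1→0; π[3]=1 (border 'a')
j=4 s[j]='b': π[4]=2 (border 'ab')
j=5 s[j]='a': π[5]=3 (border 'aba')
j=6 s[j]='a': π[6]=4 (border 'abaa')
j=7 s[j]='b': π[7]=5 (border 'abaab')
j=8 s[j]='a': π[8]=6 (border 'abaaba')
j=9 s[j]='b': k: 6→3→1; π[9]=2 (border 'ab')
j=10 s[j]='a': π[10]=3 (border 'aba')
j=11 s[j]='b': k: 3→1; π[11]=2 (border 'ab')
j=12 s[j]='b': k: 2→0; π[12]=0 (border '')
j=13 s[j]='b': π[13]=0 (border '')
j=14 s[j]='b': π[14]=0 (border '')

[0, 0, 1, 1, 2, 3, 4, 5, 6, 2, 3, 2, 0, 0, 0]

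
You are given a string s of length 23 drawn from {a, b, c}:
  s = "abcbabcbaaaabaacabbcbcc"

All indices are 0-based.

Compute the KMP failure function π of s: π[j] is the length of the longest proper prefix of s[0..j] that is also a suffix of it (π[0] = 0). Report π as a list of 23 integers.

π[0] = 0
j=1 s[j]='b': π[1]=0 (border '')
j=2 s[j]='c': π[2]=0 (border '')
j=3 s[j]='b': π[3]=0 (border '')
j=4 s[j]='a': π[4]=1 (border 'a')
j=5 s[j]='b': π[5]=2 (border 'ab')
j=6 s[j]='c': π[6]=3 (border 'abc')
j=7 s[j]='b': π[7]=4 (border 'abcb')
j=8 s[j]='a': π[8]=5 (border 'abcba')
j=9 s[j]='a': k: 5→1→0; π[9]=1 (border 'a')
j=10 s[j]='a': k: 1→0; π[10]=1 (border 'a')
j=11 s[j]='a': k: 1→0; π[11]=1 (border 'a')
j=12 s[j]='b': π[12]=2 (border 'ab')
j=13 s[j]='a': k: 2→0; π[13]=1 (border 'a')
j=14 s[j]='a': k: 1→0; π[14]=1 (border 'a')
j=15 s[j]='c': k: 1→0; π[15]=0 (border '')
j=16 s[j]='a': π[16]=1 (border 'a')
j=17 s[j]='b': π[17]=2 (border 'ab')
j=18 s[j]='b': k: 2→0; π[18]=0 (border '')
j=19 s[j]='c': π[19]=0 (border '')
j=20 s[j]='b': π[20]=0 (border '')
j=21 s[j]='c': π[21]=0 (border '')
j=22 s[j]='c': π[22]=0 (border '')

[0, 0, 0, 0, 1, 2, 3, 4, 5, 1, 1, 1, 2, 1, 1, 0, 1, 2, 0, 0, 0, 0, 0]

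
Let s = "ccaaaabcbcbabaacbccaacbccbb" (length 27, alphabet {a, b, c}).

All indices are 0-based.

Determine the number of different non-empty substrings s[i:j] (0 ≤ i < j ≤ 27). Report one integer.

rank→(start, suffix):
  0 → (2, 'aaaabcbcbabaacbccaacbccbb')
  1 → (3, 'aaabcbcbabaacbccaacbccbb')
  2 → (4, 'aabcbcbabaacbccaacbccbb')
  3 → (13, 'aacbccaacbccbb')
  4 → (19, 'aacbccbb')
  5 → (11, 'abaacbccaacbccbb')
  6 → (5, 'abcbcbabaacbccaacbccbb')
  7 → (14, 'acbccaacbccbb')
  8 → (20, 'acbccbb')
  9 → (26, 'b')
  10 → (12, 'baacbccaacbccbb')
  11 → (10, 'babaacbccaacbccbb')
  12 → (25, 'bb')
  13 → (8, 'bcbabaacbccaacbccbb')
  14 → (6, 'bcbcbabaacbccaacbccbb')
  15 → (16, 'bccaacbccbb')
  16 → (22, 'bccbb')
  17 → (1, 'caaaabcbcbabaacbccaacbccbb')
  18 → (18, 'caacbccbb')
  19 → (9, 'cbabaacbccaacbccbb')
  20 → (24, 'cbb')
  21 → (7, 'cbcbabaacbccaacbccbb')
  22 → (15, 'cbccaacbccbb')
  23 → (21, 'cbccbb')
  24 → (0, 'ccaaaabcbcbabaacbccaacbccbb')
  25 → (17, 'ccaacbccbb')
  26 → (23, 'ccbb')

SA = [2, 3, 4, 13, 19, 11, 5, 14, 20, 26, 12, 10, 25, 8, 6, 16, 22, 1, 18, 9, 24, 7, 15, 21, 0, 17, 23]
[i] adj suffixes → lcp
  [1] 2/3 → 3 ('aaa')
  [2] 3/4 → 2 ('aa')
  [3] 4/13 → 2 ('aa')
  [4] 13/19 → 6 ('aacbcc')
  [5] 19/11 → 1 ('a')
  [6] 11/5 → 2 ('ab')
  [7] 5/14 → 1 ('a')
  [8] 14/20 → 5 ('acbcc')
  [9] 20/26 → 0 ('')
  [10] 26/12 → 1 ('b')
  [11] 12/10 → 2 ('ba')
  [12] 10/25 → 1 ('b')
  [13] 25/8 → 1 ('b')
  [14] 8/6 → 3 ('bcb')
  [15] 6/16 → 2 ('bc')
  [16] 16/22 → 3 ('bcc')
  [17] 22/1 → 0 ('')
  [18] 1/18 → 3 ('caa')
  [19] 18/9 → 1 ('c')
  [20] 9/24 → 2 ('cb')
  [21] 24/7 → 2 ('cb')
  [22] 7/15 → 3 ('cbc')
  [23] 15/21 → 4 ('cbcc')
  [24] 21/0 → 1 ('c')
  [25] 0/17 → 4 ('ccaa')
  [26] 17/23 → 2 ('cc')

n(n+1)/2 = 27·28/2 = 378
Σ LCP = 0 + 3 + 2 + 2 + 6 + 1 + 2 + 1 + 5 + 0 + 1 + 2 + 1 + 1 + 3 + 2 + 3 + 0 + 3 + 1 + 2 + 2 + 3 + 4 + 1 + 4 + 2 = 57
distinct = 378 − 57 = 321

321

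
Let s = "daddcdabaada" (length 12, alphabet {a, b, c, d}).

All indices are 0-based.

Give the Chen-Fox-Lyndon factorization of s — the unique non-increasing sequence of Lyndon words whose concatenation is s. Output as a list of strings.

emit factor 1: 'd' (i=0, period=1)
emit factor 2: 'addcd' (i=1, period=5)
emit factor 3: 'ab' (i=6, period=2)
emit factor 4: 'aad' (i=8, period=3)
emit factor 5: 'a' (i=11, period=1)

["d", "addcd", "ab", "aad", "a"]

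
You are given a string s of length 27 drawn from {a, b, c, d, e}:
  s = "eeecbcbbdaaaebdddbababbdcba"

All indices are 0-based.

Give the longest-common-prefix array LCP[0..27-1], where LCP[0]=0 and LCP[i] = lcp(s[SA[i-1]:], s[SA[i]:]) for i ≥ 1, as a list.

rank→(start, suffix):
  0 → (26, 'a')
  1 → (9, 'aaaebdddbababbdcba')
  2 → (10, 'aaebdddbababbdcba')
  3 → (18, 'ababbdcba')
  4 → (20, 'abbdcba')
  5 → (11, 'aebdddbababbdcba')
  6 → (25, 'ba')
  7 → (17, 'bababbdcba')
  8 → (19, 'babbdcba')
  9 → (6, 'bbdaaaebdddbababbdcba')
  10 → (21, 'bbdcba')
  11 → (4, 'bcbbdaaaebdddbababbdcba')
  12 → (7, 'bdaaaebdddbababbdcba')
  13 → (22, 'bdcba')
  14 → (13, 'bdddbababbdcba')
  15 → (24, 'cba')
  16 → (5, 'cbbdaaaebdddbababbdcba')
  17 → (3, 'cbcbbdaaaebdddbababbdcba')
  18 → (8, 'daaaebdddbababbdcba')
  19 → (16, 'dbababbdcba')
  20 → (23, 'dcba')
  21 → (15, 'ddbababbdcba')
  22 → (14, 'dddbababbdcba')
  23 → (12, 'ebdddbababbdcba')
  24 → (2, 'ecbcbbdaaaebdddbababbdcba')
  25 → (1, 'eecbcbbdaaaebdddbababbdcba')
  26 → (0, 'eeecbcbbdaaaebdddbababbdcba')

SA = [26, 9, 10, 18, 20, 11, 25, 17, 19, 6, 21, 4, 7, 22, 13, 24, 5, 3, 8, 16, 23, 15, 14, 12, 2, 1, 0]
rank  pair      lcp
   1  s[26:],s[9:]  1  'a'
   2  s[9:],s[10:]  2  'aa'
   3  s[10:],s[18:]  1  'a'
   4  s[18:],s[20:]  2  'ab'
   5  s[20:],s[11:]  1  'a'
   6  s[11:],s[25:]  0  ''
   7  s[25:],s[17:]  2  'ba'
   8  s[17:],s[19:]  3  'bab'
   9  s[19:],s[6:]  1  'b'
  10  s[6:],s[21:]  3  'bbd'
  11  s[21:],s[4:]  1  'b'
  12  s[4:],s[7:]  1  'b'
  13  s[7:],s[22:]  2  'bd'
  14  s[22:],s[13:]  2  'bd'
  15  s[13:],s[24:]  0  ''
  16  s[24:],s[5:]  2  'cb'
  17  s[5:],s[3:]  2  'cb'
  18  s[3:],s[8:]  0  ''
  19  s[8:],s[16:]  1  'd'
  20  s[16:],s[23:]  1  'd'
  21  s[23:],s[15:]  1  'd'
  22  s[15:],s[14:]  2  'dd'
  23  s[14:],s[12:]  0  ''
  24  s[12:],s[2:]  1  'e'
  25  s[2:],s[1:]  1  'e'
  26  s[1:],s[0:]  2  'ee'

[0, 1, 2, 1, 2, 1, 0, 2, 3, 1, 3, 1, 1, 2, 2, 0, 2, 2, 0, 1, 1, 1, 2, 0, 1, 1, 2]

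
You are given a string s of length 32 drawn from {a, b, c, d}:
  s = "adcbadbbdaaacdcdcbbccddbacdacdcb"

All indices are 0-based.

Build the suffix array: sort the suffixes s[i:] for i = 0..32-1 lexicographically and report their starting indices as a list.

[9, 10, 24, 27, 11, 4, 0, 31, 23, 3, 17, 6, 18, 7, 30, 2, 16, 19, 25, 28, 14, 12, 20, 8, 26, 22, 5, 29, 1, 15, 13, 21]

rank | idx | suffix
   0 |   9 | aaacdcdcbbccddbacdacdcb
   1 |  10 | aacdcdcbbccddbacdacdcb
   2 |  24 | acdacdcb
   3 |  27 | acdcb
   4 |  11 | acdcdcbbccddbacdacdcb
   5 |   4 | adbbdaaacdcdcbbccddbacdacdcb
   6 |   0 | adcbadbbdaaacdcdcbbccddbacdacdcb
   7 |  31 | b
   8 |  23 | bacdacdcb
   9 |   3 | badbbdaaacdcdcbbccddbacdacdcb
  10 |  17 | bbccddbacdacdcb
  11 |   6 | bbdaaacdcdcbbccddbacdacdcb
  12 |  18 | bccddbacdacdcb
  13 |   7 | bdaaacdcdcbbccddbacdacdcb
  14 |  30 | cb
  15 |   2 | cbadbbdaaacdcdcbbccddbacdacdcb
  16 |  16 | cbbccddbacdacdcb
  17 |  19 | ccddbacdacdcb
  18 |  25 | cdacdcb
  19 |  28 | cdcb
  20 |  14 | cdcbbccddbacdacdcb
  21 |  12 | cdcdcbbccddbacdacdcb
  22 |  20 | cddbacdacdcb
  23 |   8 | daaacdcdcbbccddbacdacdcb
  24 |  26 | dacdcb
  25 |  22 | dbacdacdcb
  26 |   5 | dbbdaaacdcdcbbccddbacdacdcb
  27 |  29 | dcb
  28 |   1 | dcbadbbdaaacdcdcbbccddbacdacdcb
  29 |  15 | dcbbccddbacdacdcb
  30 |  13 | dcdcbbccddbacdacdcb
  31 |  21 | ddbacdacdcb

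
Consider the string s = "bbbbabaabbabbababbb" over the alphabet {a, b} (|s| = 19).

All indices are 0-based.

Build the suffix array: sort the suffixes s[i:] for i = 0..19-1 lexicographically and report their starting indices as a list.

sorted suffixes:
  #0 SA[0]=6  'aabbabbababbb'
  #1 SA[1]=4  'abaabbabbababbb'
  #2 SA[2]=13  'ababbb'
  #3 SA[3]=10  'abbababbb'
  #4 SA[4]=7  'abbabbababbb'
  #5 SA[5]=15  'abbb'
  #6 SA[6]=18  'b'
  #7 SA[7]=5  'baabbabbababbb'
  #8 SA[8]=3  'babaabbabbababbb'
  #9 SA[9]=12  'bababbb'
  #10 SA[10]=9  'babbababbb'
  #11 SA[11]=14  'babbb'
  #12 SA[12]=17  'bb'
  #13 SA[13]=2  'bbabaabbabbababbb'
  #14 SA[14]=11  'bbababbb'
  #15 SA[15]=8  'bbabbababbb'
  #16 SA[16]=16  'bbb'
  #17 SA[17]=1  'bbbabaabbabbababbb'
  #18 SA[18]=0  'bbbbabaabbabbababbb'

[6, 4, 13, 10, 7, 15, 18, 5, 3, 12, 9, 14, 17, 2, 11, 8, 16, 1, 0]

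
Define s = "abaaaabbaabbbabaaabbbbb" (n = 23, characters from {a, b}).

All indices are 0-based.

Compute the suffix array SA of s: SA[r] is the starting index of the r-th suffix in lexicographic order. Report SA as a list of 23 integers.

rank | idx | suffix
   0 |   2 | aaaabbaabbbabaaabbbbb
   1 |   3 | aaabbaabbbabaaabbbbb
   2 |  15 | aaabbbbb
   3 |   4 | aabbaabbbabaaabbbbb
   4 |   8 | aabbbabaaabbbbb
   5 |  16 | aabbbbb
   6 |   0 | abaaaabbaabbbabaaabbbbb
   7 |  13 | abaaabbbbb
   8 |   5 | abbaabbbabaaabbbbb
   9 |   9 | abbbabaaabbbbb
  10 |  17 | abbbbb
  11 |  22 | b
  12 |   1 | baaaabbaabbbabaaabbbbb
  13 |  14 | baaabbbbb
  14 |   7 | baabbbabaaabbbbb
  15 |  12 | babaaabbbbb
  16 |  21 | bb
  17 |   6 | bbaabbbabaaabbbbb
  18 |  11 | bbabaaabbbbb
  19 |  20 | bbb
  20 |  10 | bbbabaaabbbbb
  21 |  19 | bbbb
  22 |  18 | bbbbb

[2, 3, 15, 4, 8, 16, 0, 13, 5, 9, 17, 22, 1, 14, 7, 12, 21, 6, 11, 20, 10, 19, 18]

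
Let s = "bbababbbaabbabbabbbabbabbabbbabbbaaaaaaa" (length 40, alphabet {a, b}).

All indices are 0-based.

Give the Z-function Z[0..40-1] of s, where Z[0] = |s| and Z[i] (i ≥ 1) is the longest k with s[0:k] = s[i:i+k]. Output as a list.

Z[0]=40
i=1: i≥r, start 0; Z[1]=1 grow→box=[1,2)
i=2: i≥r, start 0; Z[2]=0
i=3: i≥r, start 0; Z[3]=1 grow→box=[3,4)
i=4: i≥r, start 0; Z[4]=0
i=5: i≥r, start 0; Z[5]=2 grow→box=[5,7)
i=6: min(r-i=1, Z[1]=1)=1; Z[6]=3 grow→box=[6,9)
i=7: min(r-i=2, Z[1]=1)=1; Z[7]=1
i=8: min(r-i=1, Z[2]=0)=0; Z[8]=0
i=9: i≥r, start 0; Z[9]=0
i=10: i≥r, start 0; Z[10]=4 grow→box=[10,14)
i=11: min(r-i=3, Z[1]=1)=1; Z[11]=1
i=12: min(r-i=2, Z[2]=0)=0; Z[12]=0
i=13: min(r-i=1, Z[3]=1)=1; Z[13]=4 grow→box=[13,17)
i=14: min(r-i=3, Z[1]=1)=1; Z[14]=1
i=15: min(r-i=2, Z[2]=0)=0; Z[15]=0
i=16: min(r-i=1, Z[3]=1)=1; Z[16]=2 grow→box=[16,18)
i=17: min(r-i=1, Z[1]=1)=1; Z[17]=4 grow→box=[17,21)
i=18: min(r-i=3, Z[1]=1)=1; Z[18]=1
i=19: min(r-i=2, Z[2]=0)=0; Z[19]=0
i=20: min(r-i=1, Z[3]=1)=1; Z[20]=4 grow→box=[20,24)
i=21: min(r-i=3, Z[1]=1)=1; Z[21]=1
i=22: min(r-i=2, Z[2]=0)=0; Z[22]=0
i=23: min(r-i=1, Z[3]=1)=1; Z[23]=4 grow→box=[23,27)
i=24: min(r-i=3, Z[1]=1)=1; Z[24]=1
i=25: min(r-i=2, Z[2]=0)=0; Z[25]=0
i=26: min(r-i=1, Z[3]=1)=1; Z[26]=2 grow→box=[26,28)
i=27: min(r-i=1, Z[1]=1)=1; Z[27]=4 grow→box=[27,31)
i=28: min(r-i=3, Z[1]=1)=1; Z[28]=1
i=29: min(r-i=2, Z[2]=0)=0; Z[29]=0
i=30: min(r-i=1, Z[3]=1)=1; Z[30]=2 grow→box=[30,32)
i=31: min(r-i=1, Z[1]=1)=1; Z[31]=3 grow→box=[31,34)
i=32: min(r-i=2, Z[1]=1)=1; Z[32]=1
i=33: min(r-i=1, Z[2]=0)=0; Z[33]=0
i=34: i≥r, start 0; Z[34]=0
i=35: i≥r, start 0; Z[35]=0
i=36: i≥r, start 0; Z[36]=0
i=37: i≥r, start 0; Z[37]=0
i=38: i≥r, start 0; Z[38]=0
i=39: i≥r, start 0; Z[39]=0

[40, 1, 0, 1, 0, 2, 3, 1, 0, 0, 4, 1, 0, 4, 1, 0, 2, 4, 1, 0, 4, 1, 0, 4, 1, 0, 2, 4, 1, 0, 2, 3, 1, 0, 0, 0, 0, 0, 0, 0]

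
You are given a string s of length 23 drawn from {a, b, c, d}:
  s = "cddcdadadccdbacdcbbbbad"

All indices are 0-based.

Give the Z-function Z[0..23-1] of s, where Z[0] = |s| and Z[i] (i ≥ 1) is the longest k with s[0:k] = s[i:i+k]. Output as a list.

[23, 0, 0, 2, 0, 0, 0, 0, 0, 1, 2, 0, 0, 0, 2, 0, 1, 0, 0, 0, 0, 0, 0]

Z[0]=23
i=1: i≥r, start 0; Z[1]=0
i=2: i≥r, start 0; Z[2]=0
i=3: i≥r, start 0; Z[3]=2 grow→box=[3,5)
i=4: min(r-i=1, Z[1]=0)=0; Z[4]=0
i=5: i≥r, start 0; Z[5]=0
i=6: i≥r, start 0; Z[6]=0
i=7: i≥r, start 0; Z[7]=0
i=8: i≥r, start 0; Z[8]=0
i=9: i≥r, start 0; Z[9]=1 grow→box=[9,10)
i=10: i≥r, start 0; Z[10]=2 grow→box=[10,12)
i=11: min(r-i=1, Z[1]=0)=0; Z[11]=0
i=12: i≥r, start 0; Z[12]=0
i=13: i≥r, start 0; Z[13]=0
i=14: i≥r, start 0; Z[14]=2 grow→box=[14,16)
i=15: min(r-i=1, Z[1]=0)=0; Z[15]=0
i=16: i≥r, start 0; Z[16]=1 grow→box=[16,17)
i=17: i≥r, start 0; Z[17]=0
i=18: i≥r, start 0; Z[18]=0
i=19: i≥r, start 0; Z[19]=0
i=20: i≥r, start 0; Z[20]=0
i=21: i≥r, start 0; Z[21]=0
i=22: i≥r, start 0; Z[22]=0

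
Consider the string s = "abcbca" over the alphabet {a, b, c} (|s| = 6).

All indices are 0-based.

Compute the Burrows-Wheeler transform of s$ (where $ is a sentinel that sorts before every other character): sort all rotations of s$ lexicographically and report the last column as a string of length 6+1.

rank  rotation last
    0  $abcbca  a
    1  a$abcbc  c
    2  abcbca$  $
    3  bca$abc  c
    4  bcbca$a  a
    5  ca$abcb  b
    6  cbca$ab  b

ac$cabb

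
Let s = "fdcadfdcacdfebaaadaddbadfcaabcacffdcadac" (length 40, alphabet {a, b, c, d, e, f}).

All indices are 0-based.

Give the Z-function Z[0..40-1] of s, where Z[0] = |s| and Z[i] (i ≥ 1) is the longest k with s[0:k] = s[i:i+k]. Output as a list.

Z[0]=40
i=1: fresh scan; Z[1]=0
i=2: fresh scan; Z[2]=0
i=3: fresh scan; Z[3]=0
i=4: fresh scan; Z[4]=0
i=5: fresh scan; Z[5]=4 grow→box=[5,9)
i=6: min(r-i=3, Z[1]=0)=0; Z[6]=0
i=7: min(r-i=2, Z[2]=0)=0; Z[7]=0
i=8: min(r-i=1, Z[3]=0)=0; Z[8]=0
i=9: fresh scan; Z[9]=0
i=10: fresh scan; Z[10]=0
i=11: fresh scan; Z[11]=1 grow→box=[11,12)
i=12: fresh scan; Z[12]=0
i=13: fresh scan; Z[13]=0
i=14: fresh scan; Z[14]=0
i=15: fresh scan; Z[15]=0
i=16: fresh scan; Z[16]=0
i=17: fresh scan; Z[17]=0
i=18: fresh scan; Z[18]=0
i=19: fresh scan; Z[19]=0
i=20: fresh scan; Z[20]=0
i=21: fresh scan; Z[21]=0
i=22: fresh scan; Z[22]=0
i=23: fresh scan; Z[23]=0
i=24: fresh scan; Z[24]=1 grow→box=[24,25)
i=25: fresh scan; Z[25]=0
i=26: fresh scan; Z[26]=0
i=27: fresh scan; Z[27]=0
i=28: fresh scan; Z[28]=0
i=29: fresh scan; Z[29]=0
i=30: fresh scan; Z[30]=0
i=31: fresh scan; Z[31]=0
i=32: fresh scan; Z[32]=1 grow→box=[32,33)
i=33: fresh scan; Z[33]=5 grow→box=[33,38)
i=34: min(r-i=4, Z[1]=0)=0; Z[34]=0
i=35: min(r-i=3, Z[2]=0)=0; Z[35]=0
i=36: min(r-i=2, Z[3]=0)=0; Z[36]=0
i=37: min(r-i=1, Z[4]=0)=0; Z[37]=0
i=38: fresh scan; Z[38]=0
i=39: fresh scan; Z[39]=0

[40, 0, 0, 0, 0, 4, 0, 0, 0, 0, 0, 1, 0, 0, 0, 0, 0, 0, 0, 0, 0, 0, 0, 0, 1, 0, 0, 0, 0, 0, 0, 0, 1, 5, 0, 0, 0, 0, 0, 0]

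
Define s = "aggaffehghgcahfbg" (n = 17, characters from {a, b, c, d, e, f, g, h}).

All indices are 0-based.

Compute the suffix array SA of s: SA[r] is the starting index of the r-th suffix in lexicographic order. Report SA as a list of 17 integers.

[3, 0, 12, 15, 11, 6, 14, 5, 4, 16, 2, 10, 1, 8, 13, 9, 7]

sorted suffixes:
  #0 SA[0]=3  'affehghgcahfbg'
  #1 SA[1]=0  'aggaffehghgcahfbg'
  #2 SA[2]=12  'ahfbg'
  #3 SA[3]=15  'bg'
  #4 SA[4]=11  'cahfbg'
  #5 SA[5]=6  'ehghgcahfbg'
  #6 SA[6]=14  'fbg'
  #7 SA[7]=5  'fehghgcahfbg'
  #8 SA[8]=4  'ffehghgcahfbg'
  #9 SA[9]=16  'g'
  #10 SA[10]=2  'gaffehghgcahfbg'
  #11 SA[11]=10  'gcahfbg'
  #12 SA[12]=1  'ggaffehghgcahfbg'
  #13 SA[13]=8  'ghgcahfbg'
  #14 SA[14]=13  'hfbg'
  #15 SA[15]=9  'hgcahfbg'
  #16 SA[16]=7  'hghgcahfbg'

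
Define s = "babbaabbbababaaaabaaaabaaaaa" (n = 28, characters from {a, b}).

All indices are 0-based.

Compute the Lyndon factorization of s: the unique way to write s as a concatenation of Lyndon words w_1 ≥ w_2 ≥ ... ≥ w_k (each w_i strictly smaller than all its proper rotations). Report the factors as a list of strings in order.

emit factor 1: 'b' (i=0, period=1)
emit factor 2: 'abb' (i=1, period=3)
emit factor 3: 'aabbbabab' (i=4, period=9)
emit factor 4: 'aaaab' (i=13, period=5)
emit factor 5: 'aaaab' (i=18, period=5)
emit factor 6: 'a' (i=23, period=1)
emit factor 7: 'a' (i=24, period=1)
emit factor 8: 'a' (i=25, period=1)
emit factor 9: 'a' (i=26, period=1)
emit factor 10: 'a' (i=27, period=1)

["b", "abb", "aabbbabab", "aaaab", "aaaab", "a", "a", "a", "a", "a"]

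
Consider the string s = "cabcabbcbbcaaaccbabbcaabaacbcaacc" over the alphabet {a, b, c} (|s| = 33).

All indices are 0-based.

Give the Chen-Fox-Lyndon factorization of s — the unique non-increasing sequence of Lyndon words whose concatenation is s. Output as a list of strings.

["c", "abc", "abbcbbc", "aaaccbabbcaabaacbcaacc"]

emit factor 1: 'c' (i=0, period=1)
emit factor 2: 'abc' (i=1, period=3)
emit factor 3: 'abbcbbc' (i=4, period=7)
emit factor 4: 'aaaccbabbcaabaacbcaacc' (i=11, period=22)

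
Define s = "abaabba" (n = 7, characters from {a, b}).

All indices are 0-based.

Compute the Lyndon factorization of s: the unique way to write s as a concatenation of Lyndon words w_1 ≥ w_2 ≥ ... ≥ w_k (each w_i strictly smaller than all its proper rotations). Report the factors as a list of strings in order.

emit factor 1: 'ab' (i=0, period=2)
emit factor 2: 'aabb' (i=2, period=4)
emit factor 3: 'a' (i=6, period=1)

["ab", "aabb", "a"]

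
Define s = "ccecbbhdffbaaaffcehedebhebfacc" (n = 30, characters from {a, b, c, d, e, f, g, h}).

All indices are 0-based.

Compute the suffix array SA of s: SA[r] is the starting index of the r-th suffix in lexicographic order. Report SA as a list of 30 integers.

[11, 12, 27, 13, 10, 4, 25, 5, 22, 29, 3, 28, 0, 1, 16, 20, 7, 24, 21, 2, 19, 17, 26, 9, 15, 8, 14, 6, 23, 18]

rank | idx | suffix
   0 |  11 | aaaffcehedebhebfacc
   1 |  12 | aaffcehedebhebfacc
   2 |  27 | acc
   3 |  13 | affcehedebhebfacc
   4 |  10 | baaaffcehedebhebfacc
   5 |   4 | bbhdffbaaaffcehedebhebfacc
   6 |  25 | bfacc
   7 |   5 | bhdffbaaaffcehedebhebfacc
   8 |  22 | bhebfacc
   9 |  29 | c
  10 |   3 | cbbhdffbaaaffcehedebhebfacc
  11 |  28 | cc
  12 |   0 | ccecbbhdffbaaaffcehedebhebfacc
  13 |   1 | cecbbhdffbaaaffcehedebhebfacc
  14 |  16 | cehedebhebfacc
  15 |  20 | debhebfacc
  16 |   7 | dffbaaaffcehedebhebfacc
  17 |  24 | ebfacc
  18 |  21 | ebhebfacc
  19 |   2 | ecbbhdffbaaaffcehedebhebfacc
  20 |  19 | edebhebfacc
  21 |  17 | ehedebhebfacc
  22 |  26 | facc
  23 |   9 | fbaaaffcehedebhebfacc
  24 |  15 | fcehedebhebfacc
  25 |   8 | ffbaaaffcehedebhebfacc
  26 |  14 | ffcehedebhebfacc
  27 |   6 | hdffbaaaffcehedebhebfacc
  28 |  23 | hebfacc
  29 |  18 | hedebhebfacc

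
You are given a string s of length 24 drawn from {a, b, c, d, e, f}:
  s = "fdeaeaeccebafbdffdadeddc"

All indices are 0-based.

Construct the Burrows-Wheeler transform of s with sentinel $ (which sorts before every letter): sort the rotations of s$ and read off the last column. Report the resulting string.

rank  rotation                   last
    0  $fdeaeaeccebafbdffdadeddc  c
    1  adeddc$fdeaeaeccebafbdffd  d
    2  aeaeccebafbdffdadeddc$fde  e
    3  aeccebafbdffdadeddc$fdeae  e
    4  afbdffdadeddc$fdeaeaecceb  b
    5  bafbdffdadeddc$fdeaeaecce  e
    6  bdffdadeddc$fdeaeaeccebaf  f
    7  c$fdeaeaeccebafbdffdadedd  d
    8  ccebafbdffdadeddc$fdeaeae  e
    9  cebafbdffdadeddc$fdeaeaec  c
   10  dadeddc$fdeaeaeccebafbdff  f
   11  dc$fdeaeaeccebafbdffdaded  d
   12  ddc$fdeaeaeccebafbdffdade  e
   13  deaeaeccebafbdffdadeddc$f  f
   14  deddc$fdeaeaeccebafbdffda  a
   15  dffdadeddc$fdeaeaeccebafb  b
   16  eaeaeccebafbdffdadeddc$fd  d
   17  eaeccebafbdffdadeddc$fdea  a
   18  ebafbdffdadeddc$fdeaeaecc  c
   19  eccebafbdffdadeddc$fdeaea  a
   20  eddc$fdeaeaeccebafbdffdad  d
   21  fbdffdadeddc$fdeaeaecceba  a
   22  fdadeddc$fdeaeaeccebafbdf  f
   23  fdeaeaeccebafbdffdadeddc$  $
   24  ffdadeddc$fdeaeaeccebafbd  d

cdeebefdecfdefabdacadaf$d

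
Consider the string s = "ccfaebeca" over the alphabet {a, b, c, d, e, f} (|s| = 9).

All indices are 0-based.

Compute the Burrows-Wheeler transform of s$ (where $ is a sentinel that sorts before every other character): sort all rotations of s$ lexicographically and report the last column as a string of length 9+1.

acfee$cabc

rank  rotation    last
    0  $ccfaebeca  a
    1  a$ccfaebec  c
    2  aebeca$ccf  f
    3  beca$ccfae  e
    4  ca$ccfaebe  e
    5  ccfaebeca$  $
    6  cfaebeca$c  c
    7  ebeca$ccfa  a
    8  eca$ccfaeb  b
    9  faebeca$cc  c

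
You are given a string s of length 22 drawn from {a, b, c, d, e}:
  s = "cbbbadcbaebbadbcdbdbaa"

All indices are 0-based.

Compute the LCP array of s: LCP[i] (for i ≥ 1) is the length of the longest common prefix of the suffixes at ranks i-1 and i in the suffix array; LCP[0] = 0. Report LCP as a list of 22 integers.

[0, 1, 1, 2, 1, 0, 2, 3, 2, 1, 4, 2, 1, 1, 0, 2, 1, 0, 2, 2, 1, 0]

sorted suffixes:
  #0 SA[0]=21  'a'
  #1 SA[1]=20  'aa'
  #2 SA[2]=12  'adbcdbdbaa'
  #3 SA[3]=4  'adcbaebbadbcdbdbaa'
  #4 SA[4]=8  'aebbadbcdbdbaa'
  #5 SA[5]=19  'baa'
  #6 SA[6]=11  'badbcdbdbaa'
  #7 SA[7]=3  'badcbaebbadbcdbdbaa'
  #8 SA[8]=7  'baebbadbcdbdbaa'
  #9 SA[9]=10  'bbadbcdbdbaa'
  #10 SA[10]=2  'bbadcbaebbadbcdbdbaa'
  #11 SA[11]=1  'bbbadcbaebbadbcdbdbaa'
  #12 SA[12]=14  'bcdbdbaa'
  #13 SA[13]=17  'bdbaa'
  #14 SA[14]=6  'cbaebbadbcdbdbaa'
  #15 SA[15]=0  'cbbbadcbaebbadbcdbdbaa'
  #16 SA[16]=15  'cdbdbaa'
  #17 SA[17]=18  'dbaa'
  #18 SA[18]=13  'dbcdbdbaa'
  #19 SA[19]=16  'dbdbaa'
  #20 SA[20]=5  'dcbaebbadbcdbdbaa'
  #21 SA[21]=9  'ebbadbcdbdbaa'

SA = [21, 20, 12, 4, 8, 19, 11, 3, 7, 10, 2, 1, 14, 17, 6, 0, 15, 18, 13, 16, 5, 9]
[i] adj suffixes → lcp
  [1] 21/20 → 1 ('a')
  [2] 20/12 → 1 ('a')
  [3] 12/4 → 2 ('ad')
  [4] 4/8 → 1 ('a')
  [5] 8/19 → 0 ('')
  [6] 19/11 → 2 ('ba')
  [7] 11/3 → 3 ('bad')
  [8] 3/7 → 2 ('ba')
  [9] 7/10 → 1 ('b')
  [10] 10/2 → 4 ('bbad')
  [11] 2/1 → 2 ('bb')
  [12] 1/14 → 1 ('b')
  [13] 14/17 → 1 ('b')
  [14] 17/6 → 0 ('')
  [15] 6/0 → 2 ('cb')
  [16] 0/15 → 1 ('c')
  [17] 15/18 → 0 ('')
  [18] 18/13 → 2 ('db')
  [19] 13/16 → 2 ('db')
  [20] 16/5 → 1 ('d')
  [21] 5/9 → 0 ('')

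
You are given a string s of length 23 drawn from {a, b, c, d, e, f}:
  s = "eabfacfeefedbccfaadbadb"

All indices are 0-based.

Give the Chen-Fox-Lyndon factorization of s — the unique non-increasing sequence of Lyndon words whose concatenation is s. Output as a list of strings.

emit factor 1: 'e' (i=0, period=1)
emit factor 2: 'abfacfeefedbccf' (i=1, period=15)
emit factor 3: 'aadbadb' (i=16, period=7)

["e", "abfacfeefedbccf", "aadbadb"]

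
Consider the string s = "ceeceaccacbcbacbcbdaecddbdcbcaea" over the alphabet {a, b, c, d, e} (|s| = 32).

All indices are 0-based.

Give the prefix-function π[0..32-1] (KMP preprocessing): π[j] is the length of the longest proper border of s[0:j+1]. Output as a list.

π[0] = 0
j=1 s[j]='e': π[1]=0 (border '')
j=2 s[j]='e': π[2]=0 (border '')
j=3 s[j]='c': π[3]=1 (border 'c')
j=4 s[j]='e': π[4]=2 (border 'ce')
j=5 s[j]='a': k: 2→0; π[5]=0 (border '')
j=6 s[j]='c': π[6]=1 (border 'c')
j=7 s[j]='c': k: 1→0; π[7]=1 (border 'c')
j=8 s[j]='a': k: 1→0; π[8]=0 (border '')
j=9 s[j]='c': π[9]=1 (border 'c')
j=10 s[j]='b': k: 1→0; π[10]=0 (border '')
j=11 s[j]='c': π[11]=1 (border 'c')
j=12 s[j]='b': k: 1→0; π[12]=0 (border '')
j=13 s[j]='a': π[13]=0 (border '')
j=14 s[j]='c': π[14]=1 (border 'c')
j=15 s[j]='b': k: 1→0; π[15]=0 (border '')
j=16 s[j]='c': π[16]=1 (border 'c')
j=17 s[j]='b': k: 1→0; π[17]=0 (border '')
j=18 s[j]='d': π[18]=0 (border '')
j=19 s[j]='a': π[19]=0 (border '')
j=20 s[j]='e': π[20]=0 (border '')
j=21 s[j]='c': π[21]=1 (border 'c')
j=22 s[j]='d': k: 1→0; π[22]=0 (border '')
j=23 s[j]='d': π[23]=0 (border '')
j=24 s[j]='b': π[24]=0 (border '')
j=25 s[j]='d': π[25]=0 (border '')
j=26 s[j]='c': π[26]=1 (border 'c')
j=27 s[j]='b': k: 1→0; π[27]=0 (border '')
j=28 s[j]='c': π[28]=1 (border 'c')
j=29 s[j]='a': k: 1→0; π[29]=0 (border '')
j=30 s[j]='e': π[30]=0 (border '')
j=31 s[j]='a': π[31]=0 (border '')

[0, 0, 0, 1, 2, 0, 1, 1, 0, 1, 0, 1, 0, 0, 1, 0, 1, 0, 0, 0, 0, 1, 0, 0, 0, 0, 1, 0, 1, 0, 0, 0]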